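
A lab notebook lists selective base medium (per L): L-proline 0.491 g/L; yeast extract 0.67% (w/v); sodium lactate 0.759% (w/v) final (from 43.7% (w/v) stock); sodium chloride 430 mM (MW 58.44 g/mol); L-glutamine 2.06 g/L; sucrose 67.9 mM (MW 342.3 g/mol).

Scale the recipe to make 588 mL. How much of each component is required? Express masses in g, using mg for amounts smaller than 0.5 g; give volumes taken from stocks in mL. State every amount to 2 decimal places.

L-proline 288.71 mg; yeast extract 3.94 g; sodium lactate 10.21 mL; sodium chloride 14.78 g; L-glutamine 1.21 g; sucrose 13.67 g

Target volume = 588 mL = 0.588 L.
L-proline: 0.491 g/L × 0.588 L = 0.288708 g = 288.71 mg
yeast extract: 0.67 g per 100 mL × 588 mL ÷ 100 = 3.94 g
sodium lactate: C1V1 = C2V2 → 0.759% ÷ 43.7% × 588 mL = 10.21 mL
sodium chloride: 430 mmol/L × 58.44 g/mol × 0.588 L ÷ 1000 = 14.78 g
L-glutamine: 2.06 g/L × 0.588 L = 1.21 g
sucrose: 67.9 mmol/L × 342.3 g/mol × 0.588 L ÷ 1000 = 13.67 g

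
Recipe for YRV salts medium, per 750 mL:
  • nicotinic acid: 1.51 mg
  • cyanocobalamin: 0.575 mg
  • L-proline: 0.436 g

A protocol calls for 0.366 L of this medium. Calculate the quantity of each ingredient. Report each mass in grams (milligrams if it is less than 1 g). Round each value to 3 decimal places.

nicotinic acid 0.737 mg; cyanocobalamin 0.281 mg; L-proline 212.768 mg

Scale factor = 366 mL / 750 mL = 0.488.
nicotinic acid: 1.51 mg × (366 mL / 750 mL) = 0.737 mg
cyanocobalamin: 0.575 mg × (366 mL / 750 mL) = 0.281 mg
L-proline: 0.436 g × (366 mL / 750 mL) = 0.212768 g = 212.768 mg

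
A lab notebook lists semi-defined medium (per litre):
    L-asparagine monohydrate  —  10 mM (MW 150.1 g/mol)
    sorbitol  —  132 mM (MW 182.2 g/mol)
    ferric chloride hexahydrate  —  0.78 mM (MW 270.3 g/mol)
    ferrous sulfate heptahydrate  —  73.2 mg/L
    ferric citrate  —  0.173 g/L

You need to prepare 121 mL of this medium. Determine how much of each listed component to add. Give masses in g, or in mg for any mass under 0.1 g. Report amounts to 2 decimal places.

Target volume = 121 mL = 0.121 L.
L-asparagine monohydrate: 10 mmol/L × 150.1 g/mol × 0.121 L ÷ 1000 = 0.18 g
sorbitol: 132 mmol/L × 182.2 g/mol × 0.121 L ÷ 1000 = 2.91 g
ferric chloride hexahydrate: 0.78 mmol/L × 270.3 mg/mmol × 0.121 L = 25.51 mg
ferrous sulfate heptahydrate: 73.2 mg/L × 0.121 L = 8.86 mg
ferric citrate: 0.173 g/L × 0.121 L = 0.020933 g = 20.93 mg

L-asparagine monohydrate 0.18 g; sorbitol 2.91 g; ferric chloride hexahydrate 25.51 mg; ferrous sulfate heptahydrate 8.86 mg; ferric citrate 20.93 mg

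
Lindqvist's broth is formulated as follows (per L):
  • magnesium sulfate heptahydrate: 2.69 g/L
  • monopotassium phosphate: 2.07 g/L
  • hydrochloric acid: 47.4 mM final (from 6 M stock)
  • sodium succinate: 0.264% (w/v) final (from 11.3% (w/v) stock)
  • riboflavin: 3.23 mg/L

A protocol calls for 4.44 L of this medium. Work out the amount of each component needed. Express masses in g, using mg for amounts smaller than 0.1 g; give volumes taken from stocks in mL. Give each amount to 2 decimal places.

Scale factor relative to 1 L: 4.44.
magnesium sulfate heptahydrate: 2.69 g/L × 4.44 L = 11.94 g
monopotassium phosphate: 2.07 g/L × 4.44 L = 9.19 g
hydrochloric acid: dilute stock: 47.4 mM × 4440 mL ÷ 6000 mM = 35.08 mL
sodium succinate: V = C2·V2/C1 = 0.264% ÷ 11.3% × 4440 mL = 103.73 mL
riboflavin: 3.23 mg/L × 4.44 L = 14.34 mg

magnesium sulfate heptahydrate 11.94 g; monopotassium phosphate 9.19 g; hydrochloric acid 35.08 mL; sodium succinate 103.73 mL; riboflavin 14.34 mg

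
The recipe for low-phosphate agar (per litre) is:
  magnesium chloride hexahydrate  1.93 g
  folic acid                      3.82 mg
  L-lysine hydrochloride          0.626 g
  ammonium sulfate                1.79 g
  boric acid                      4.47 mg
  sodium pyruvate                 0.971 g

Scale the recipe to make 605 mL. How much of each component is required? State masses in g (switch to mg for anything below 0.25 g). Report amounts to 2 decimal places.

Scale factor = 605 mL / 1000 mL = 0.605.
magnesium chloride hexahydrate: 1.93 g × (605 mL / 1000 mL) = 1.17 g
folic acid: 3.82 mg × (605 mL / 1000 mL) = 2.31 mg
L-lysine hydrochloride: 0.626 g × (605 mL / 1000 mL) = 0.38 g
ammonium sulfate: 1.79 g × (605 mL / 1000 mL) = 1.08 g
boric acid: 4.47 mg × (605 mL / 1000 mL) = 2.70 mg
sodium pyruvate: 0.971 g × (605 mL / 1000 mL) = 0.59 g

magnesium chloride hexahydrate 1.17 g; folic acid 2.31 mg; L-lysine hydrochloride 0.38 g; ammonium sulfate 1.08 g; boric acid 2.70 mg; sodium pyruvate 0.59 g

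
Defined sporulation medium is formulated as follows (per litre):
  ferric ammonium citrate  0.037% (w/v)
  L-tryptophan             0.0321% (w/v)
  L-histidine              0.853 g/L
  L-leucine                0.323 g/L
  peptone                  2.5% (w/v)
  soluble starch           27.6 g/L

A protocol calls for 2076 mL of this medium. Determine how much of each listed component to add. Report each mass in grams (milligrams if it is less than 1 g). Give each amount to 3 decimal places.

Scale factor relative to 1 L: 2.076.
ferric ammonium citrate: 0.037% w/v = 0.37 g/L → 0.37 × 2.076 L = 0.76812 g = 768.120 mg
L-tryptophan: 0.0321 g per 100 mL × 2076 mL ÷ 100 = 0.666396 g = 666.396 mg
L-histidine: 0.853 g/L × 2.076 L = 1.771 g
L-leucine: 0.323 g/L × 2.076 L = 0.670548 g = 670.548 mg
peptone: 2.5 g per 100 mL × 2076 mL ÷ 100 = 51.900 g
soluble starch: 27.6 g/L × 2.076 L = 57.298 g

ferric ammonium citrate 768.120 mg; L-tryptophan 666.396 mg; L-histidine 1.771 g; L-leucine 670.548 mg; peptone 51.900 g; soluble starch 57.298 g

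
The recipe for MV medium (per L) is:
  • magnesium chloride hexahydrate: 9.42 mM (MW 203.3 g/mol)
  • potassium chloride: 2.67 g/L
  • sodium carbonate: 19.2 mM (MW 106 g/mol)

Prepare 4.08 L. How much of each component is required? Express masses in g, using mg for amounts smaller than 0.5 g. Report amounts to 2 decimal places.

magnesium chloride hexahydrate 7.81 g; potassium chloride 10.89 g; sodium carbonate 8.30 g

Working volume: 4.08 L.
magnesium chloride hexahydrate: 9.42 mmol/L × 203.3 g/mol × 4.08 L ÷ 1000 = 7.81 g
potassium chloride: 2.67 g/L × 4.08 L = 10.89 g
sodium carbonate: 19.2 mmol/L × 106 g/mol × 4.08 L ÷ 1000 = 8.30 g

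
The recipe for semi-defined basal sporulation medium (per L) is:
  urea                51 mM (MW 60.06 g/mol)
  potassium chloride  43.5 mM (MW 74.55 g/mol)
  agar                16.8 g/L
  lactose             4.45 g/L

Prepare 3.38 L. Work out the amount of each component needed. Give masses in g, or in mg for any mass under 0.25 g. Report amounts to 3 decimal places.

Scale factor relative to 1 L: 3.38.
urea: 51 mmol/L × 60.06 g/mol × 3.38 L ÷ 1000 = 10.353 g
potassium chloride: 43.5 mmol/L × 74.55 g/mol × 3.38 L ÷ 1000 = 10.961 g
agar: 16.8 g/L × 3.38 L = 56.784 g
lactose: 4.45 g/L × 3.38 L = 15.041 g

urea 10.353 g; potassium chloride 10.961 g; agar 56.784 g; lactose 15.041 g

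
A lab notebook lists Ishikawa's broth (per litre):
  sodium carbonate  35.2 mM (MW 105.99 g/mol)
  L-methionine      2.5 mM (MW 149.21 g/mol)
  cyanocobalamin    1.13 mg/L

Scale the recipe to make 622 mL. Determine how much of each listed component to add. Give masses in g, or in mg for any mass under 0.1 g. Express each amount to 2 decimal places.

sodium carbonate 2.32 g; L-methionine 0.23 g; cyanocobalamin 0.70 mg

Working volume: 622 mL = 0.622 L.
sodium carbonate: 35.2 mmol/L × 105.99 g/mol × 0.622 L ÷ 1000 = 2.32 g
L-methionine: 2.5 mmol/L × 149.21 g/mol × 0.622 L ÷ 1000 = 0.23 g
cyanocobalamin: 1.13 mg/L × 0.622 L = 0.70 mg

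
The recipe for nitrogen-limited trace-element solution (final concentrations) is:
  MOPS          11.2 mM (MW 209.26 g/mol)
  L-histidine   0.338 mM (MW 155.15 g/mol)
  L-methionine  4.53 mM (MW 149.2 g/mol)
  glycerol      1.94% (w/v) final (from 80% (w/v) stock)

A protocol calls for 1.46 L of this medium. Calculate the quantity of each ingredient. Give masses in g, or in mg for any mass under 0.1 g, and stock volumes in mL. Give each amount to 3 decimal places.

Working volume: 1.46 L.
MOPS: 11.2 mmol/L × 209.26 g/mol × 1.46 L ÷ 1000 = 3.422 g
L-histidine: 0.338 mmol/L × 155.15 mg/mmol × 1.46 L = 76.563 mg
L-methionine: 4.53 mmol/L × 149.2 g/mol × 1.46 L ÷ 1000 = 0.987 g
glycerol: V = C2·V2/C1 = 1.94% ÷ 80% × 1460 mL = 35.405 mL

MOPS 3.422 g; L-histidine 76.563 mg; L-methionine 0.987 g; glycerol 35.405 mL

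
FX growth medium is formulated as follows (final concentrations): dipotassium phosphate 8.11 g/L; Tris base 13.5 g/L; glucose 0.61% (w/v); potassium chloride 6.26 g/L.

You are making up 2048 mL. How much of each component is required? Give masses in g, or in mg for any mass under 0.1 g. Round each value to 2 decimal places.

Scale factor relative to 1 L: 2.048.
dipotassium phosphate: 8.11 g/L × 2.048 L = 16.61 g
Tris base: 13.5 g/L × 2.048 L = 27.65 g
glucose: 0.61% w/v = 6.1 g/L → 6.1 × 2.048 L = 12.49 g
potassium chloride: 6.26 g/L × 2.048 L = 12.82 g

dipotassium phosphate 16.61 g; Tris base 27.65 g; glucose 12.49 g; potassium chloride 12.82 g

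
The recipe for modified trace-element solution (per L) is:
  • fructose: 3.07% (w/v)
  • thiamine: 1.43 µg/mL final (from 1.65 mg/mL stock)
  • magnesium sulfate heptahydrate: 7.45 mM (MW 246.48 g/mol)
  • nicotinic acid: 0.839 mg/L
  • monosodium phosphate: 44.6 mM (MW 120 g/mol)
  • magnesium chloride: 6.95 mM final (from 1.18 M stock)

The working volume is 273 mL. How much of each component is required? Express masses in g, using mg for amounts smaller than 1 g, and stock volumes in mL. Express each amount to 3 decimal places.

Target volume = 273 mL = 0.273 L.
fructose: 3.07 g per 100 mL × 273 mL ÷ 100 = 8.381 g
thiamine: V = C2·V2/C1 = 1.43 µg/mL × 273 mL ÷ 1650 µg/mL = 0.237 mL
magnesium sulfate heptahydrate: 7.45 mmol/L × 246.48 mg/mmol × 0.273 L = 501.303 mg
nicotinic acid: 0.839 mg/L × 0.273 L = 0.229 mg
monosodium phosphate: 44.6 mmol/L × 120 g/mol × 0.273 L ÷ 1000 = 1.461 g
magnesium chloride: V = C2·V2/C1 = 6.95 mM × 273 mL ÷ 1180 mM = 1.608 mL

fructose 8.381 g; thiamine 0.237 mL; magnesium sulfate heptahydrate 501.303 mg; nicotinic acid 0.229 mg; monosodium phosphate 1.461 g; magnesium chloride 1.608 mL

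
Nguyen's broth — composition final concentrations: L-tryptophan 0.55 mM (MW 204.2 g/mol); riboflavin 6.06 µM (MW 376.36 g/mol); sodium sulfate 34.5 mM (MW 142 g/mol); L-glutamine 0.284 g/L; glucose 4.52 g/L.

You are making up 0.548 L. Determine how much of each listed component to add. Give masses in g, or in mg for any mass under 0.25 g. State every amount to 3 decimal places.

L-tryptophan 61.546 mg; riboflavin 1.250 mg; sodium sulfate 2.685 g; L-glutamine 155.632 mg; glucose 2.477 g

Working volume: 0.548 L.
L-tryptophan: 0.55 mmol/L × 204.2 mg/mmol × 0.548 L = 61.546 mg
riboflavin: 6.06 µmol/L × 376.36 g/mol × 0.548 L ÷ 1000 = 1.250 mg
sodium sulfate: 34.5 mmol/L × 142 g/mol × 0.548 L ÷ 1000 = 2.685 g
L-glutamine: 0.284 g/L × 0.548 L = 0.155632 g = 155.632 mg
glucose: 4.52 g/L × 0.548 L = 2.477 g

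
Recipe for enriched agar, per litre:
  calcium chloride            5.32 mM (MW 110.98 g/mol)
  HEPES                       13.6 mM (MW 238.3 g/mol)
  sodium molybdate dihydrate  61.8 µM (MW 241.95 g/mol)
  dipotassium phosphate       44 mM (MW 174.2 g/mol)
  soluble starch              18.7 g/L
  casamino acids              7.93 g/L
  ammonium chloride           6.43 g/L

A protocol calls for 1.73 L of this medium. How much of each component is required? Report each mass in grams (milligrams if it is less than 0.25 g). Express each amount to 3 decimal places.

calcium chloride 1.021 g; HEPES 5.607 g; sodium molybdate dihydrate 25.868 mg; dipotassium phosphate 13.260 g; soluble starch 32.351 g; casamino acids 13.719 g; ammonium chloride 11.124 g

Working volume: 1.73 L.
calcium chloride: 5.32 mmol/L × 110.98 g/mol × 1.73 L ÷ 1000 = 1.021 g
HEPES: 13.6 mmol/L × 238.3 g/mol × 1.73 L ÷ 1000 = 5.607 g
sodium molybdate dihydrate: 61.8 µmol/L × 241.95 g/mol × 1.73 L ÷ 1000 = 25.868 mg
dipotassium phosphate: 44 mmol/L × 174.2 g/mol × 1.73 L ÷ 1000 = 13.260 g
soluble starch: 18.7 g/L × 1.73 L = 32.351 g
casamino acids: 7.93 g/L × 1.73 L = 13.719 g
ammonium chloride: 6.43 g/L × 1.73 L = 11.124 g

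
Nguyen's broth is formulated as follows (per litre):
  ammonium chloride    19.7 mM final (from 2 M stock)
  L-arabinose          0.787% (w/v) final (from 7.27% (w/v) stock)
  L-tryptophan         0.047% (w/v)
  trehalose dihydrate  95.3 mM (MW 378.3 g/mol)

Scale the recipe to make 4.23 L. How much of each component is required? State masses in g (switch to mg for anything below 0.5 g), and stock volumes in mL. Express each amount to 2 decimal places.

Working volume: 4.23 L.
ammonium chloride: C1V1 = C2V2 → 19.7 mM × 4230 mL ÷ 2000 mM = 41.67 mL
L-arabinose: C1V1 = C2V2 → 0.787% ÷ 7.27% × 4230 mL = 457.91 mL
L-tryptophan: 0.047% w/v = 0.47 g/L → 0.47 × 4.23 L = 1.99 g
trehalose dihydrate: 95.3 mmol/L × 378.3 g/mol × 4.23 L ÷ 1000 = 152.50 g

ammonium chloride 41.67 mL; L-arabinose 457.91 mL; L-tryptophan 1.99 g; trehalose dihydrate 152.50 g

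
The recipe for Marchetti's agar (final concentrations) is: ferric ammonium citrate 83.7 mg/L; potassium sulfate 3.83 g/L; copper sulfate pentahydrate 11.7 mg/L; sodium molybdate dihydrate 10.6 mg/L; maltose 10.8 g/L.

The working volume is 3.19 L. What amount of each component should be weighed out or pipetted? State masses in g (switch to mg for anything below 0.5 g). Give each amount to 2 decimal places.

Scale factor relative to 1 L: 3.19.
ferric ammonium citrate: 83.7 mg/L × 3.19 L = 267.00 mg
potassium sulfate: 3.83 g/L × 3.19 L = 12.22 g
copper sulfate pentahydrate: 11.7 mg/L × 3.19 L = 37.32 mg
sodium molybdate dihydrate: 10.6 mg/L × 3.19 L = 33.81 mg
maltose: 10.8 g/L × 3.19 L = 34.45 g

ferric ammonium citrate 267.00 mg; potassium sulfate 12.22 g; copper sulfate pentahydrate 37.32 mg; sodium molybdate dihydrate 33.81 mg; maltose 34.45 g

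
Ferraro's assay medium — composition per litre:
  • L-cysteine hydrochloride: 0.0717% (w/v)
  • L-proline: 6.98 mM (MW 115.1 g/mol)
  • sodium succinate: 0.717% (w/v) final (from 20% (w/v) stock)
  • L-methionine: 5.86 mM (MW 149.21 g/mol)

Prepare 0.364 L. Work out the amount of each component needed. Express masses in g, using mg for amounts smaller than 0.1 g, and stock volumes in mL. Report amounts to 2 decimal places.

L-cysteine hydrochloride 0.26 g; L-proline 0.29 g; sodium succinate 13.05 mL; L-methionine 0.32 g

Working volume: 0.364 L.
L-cysteine hydrochloride: 0.0717% w/v = 0.717 g/L → 0.717 × 0.364 L = 0.26 g
L-proline: 6.98 mmol/L × 115.1 g/mol × 0.364 L ÷ 1000 = 0.29 g
sodium succinate: dilute stock: 0.717% ÷ 20% × 364 mL = 13.05 mL
L-methionine: 5.86 mmol/L × 149.21 g/mol × 0.364 L ÷ 1000 = 0.32 g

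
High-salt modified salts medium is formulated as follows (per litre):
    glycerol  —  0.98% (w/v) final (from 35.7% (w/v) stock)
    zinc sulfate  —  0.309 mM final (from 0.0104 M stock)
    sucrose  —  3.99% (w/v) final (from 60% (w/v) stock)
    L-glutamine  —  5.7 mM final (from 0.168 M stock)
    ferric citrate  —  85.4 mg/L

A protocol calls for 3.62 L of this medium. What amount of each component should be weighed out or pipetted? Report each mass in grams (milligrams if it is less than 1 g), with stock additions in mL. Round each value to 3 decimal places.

Scale factor relative to 1 L: 3.62.
glycerol: C1V1 = C2V2 → 0.98% ÷ 35.7% × 3620 mL = 99.373 mL
zinc sulfate: C1V1 = C2V2 → 0.309 mM × 3620 mL ÷ 10.4 mM = 107.556 mL
sucrose: V = C2·V2/C1 = 3.99% ÷ 60% × 3620 mL = 240.730 mL
L-glutamine: V = C2·V2/C1 = 5.7 mM × 3620 mL ÷ 168 mM = 122.821 mL
ferric citrate: 85.4 mg/L × 3.62 L = 309.148 mg

glycerol 99.373 mL; zinc sulfate 107.556 mL; sucrose 240.730 mL; L-glutamine 122.821 mL; ferric citrate 309.148 mg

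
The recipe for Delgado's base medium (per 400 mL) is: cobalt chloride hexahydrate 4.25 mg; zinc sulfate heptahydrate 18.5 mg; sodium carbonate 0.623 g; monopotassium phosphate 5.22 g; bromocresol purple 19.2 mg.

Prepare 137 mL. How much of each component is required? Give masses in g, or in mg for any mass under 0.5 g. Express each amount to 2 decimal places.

Ratio of target to recipe volume: 137 / 400 = 0.3425.
cobalt chloride hexahydrate: 4.25 mg × (137 mL / 400 mL) = 1.46 mg
zinc sulfate heptahydrate: 18.5 mg × (137 mL / 400 mL) = 6.34 mg
sodium carbonate: 0.623 g × (137 mL / 400 mL) = 0.213378 g = 213.38 mg
monopotassium phosphate: 5.22 g × (137 mL / 400 mL) = 1.79 g
bromocresol purple: 19.2 mg × (137 mL / 400 mL) = 6.58 mg

cobalt chloride hexahydrate 1.46 mg; zinc sulfate heptahydrate 6.34 mg; sodium carbonate 213.38 mg; monopotassium phosphate 1.79 g; bromocresol purple 6.58 mg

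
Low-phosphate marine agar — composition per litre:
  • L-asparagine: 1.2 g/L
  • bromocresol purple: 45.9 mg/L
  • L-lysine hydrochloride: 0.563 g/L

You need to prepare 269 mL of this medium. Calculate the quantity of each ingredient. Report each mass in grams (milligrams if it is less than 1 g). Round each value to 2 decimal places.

Target volume = 269 mL = 0.269 L.
L-asparagine: 1.2 g/L × 0.269 L = 0.3228 g = 322.80 mg
bromocresol purple: 45.9 mg/L × 0.269 L = 12.35 mg
L-lysine hydrochloride: 0.563 g/L × 0.269 L = 0.151447 g = 151.45 mg

L-asparagine 322.80 mg; bromocresol purple 12.35 mg; L-lysine hydrochloride 151.45 mg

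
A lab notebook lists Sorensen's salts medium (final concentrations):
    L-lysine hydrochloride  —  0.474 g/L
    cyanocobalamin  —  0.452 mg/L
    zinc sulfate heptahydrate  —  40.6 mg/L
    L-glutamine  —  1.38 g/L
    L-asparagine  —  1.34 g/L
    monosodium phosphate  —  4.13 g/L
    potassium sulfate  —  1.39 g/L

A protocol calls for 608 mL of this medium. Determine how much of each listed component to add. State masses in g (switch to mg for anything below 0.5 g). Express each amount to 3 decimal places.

Working volume: 608 mL = 0.608 L.
L-lysine hydrochloride: 0.474 g/L × 0.608 L = 0.288192 g = 288.192 mg
cyanocobalamin: 0.452 mg/L × 0.608 L = 0.275 mg
zinc sulfate heptahydrate: 40.6 mg/L × 0.608 L = 24.685 mg
L-glutamine: 1.38 g/L × 0.608 L = 0.839 g
L-asparagine: 1.34 g/L × 0.608 L = 0.815 g
monosodium phosphate: 4.13 g/L × 0.608 L = 2.511 g
potassium sulfate: 1.39 g/L × 0.608 L = 0.845 g

L-lysine hydrochloride 288.192 mg; cyanocobalamin 0.275 mg; zinc sulfate heptahydrate 24.685 mg; L-glutamine 0.839 g; L-asparagine 0.815 g; monosodium phosphate 2.511 g; potassium sulfate 0.845 g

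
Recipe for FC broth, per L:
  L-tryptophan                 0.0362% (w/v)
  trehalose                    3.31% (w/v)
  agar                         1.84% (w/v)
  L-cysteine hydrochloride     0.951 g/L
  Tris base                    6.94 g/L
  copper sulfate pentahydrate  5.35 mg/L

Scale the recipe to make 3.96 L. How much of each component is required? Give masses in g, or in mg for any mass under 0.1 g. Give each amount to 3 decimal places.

L-tryptophan 1.434 g; trehalose 131.076 g; agar 72.864 g; L-cysteine hydrochloride 3.766 g; Tris base 27.482 g; copper sulfate pentahydrate 21.186 mg

Scale factor relative to 1 L: 3.96.
L-tryptophan: 0.0362 g per 100 mL × 3960 mL ÷ 100 = 1.434 g
trehalose: 3.31% w/v = 33.1 g/L → 33.1 × 3.96 L = 131.076 g
agar: 1.84 g per 100 mL × 3960 mL ÷ 100 = 72.864 g
L-cysteine hydrochloride: 0.951 g/L × 3.96 L = 3.766 g
Tris base: 6.94 g/L × 3.96 L = 27.482 g
copper sulfate pentahydrate: 5.35 mg/L × 3.96 L = 21.186 mg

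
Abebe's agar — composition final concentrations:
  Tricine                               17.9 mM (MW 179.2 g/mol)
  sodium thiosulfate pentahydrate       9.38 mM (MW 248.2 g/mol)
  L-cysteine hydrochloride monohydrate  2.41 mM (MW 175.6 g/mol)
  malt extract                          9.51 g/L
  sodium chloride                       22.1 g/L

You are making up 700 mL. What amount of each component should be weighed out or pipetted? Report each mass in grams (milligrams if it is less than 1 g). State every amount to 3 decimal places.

Working volume: 700 mL = 0.7 L.
Tricine: 17.9 mmol/L × 179.2 g/mol × 0.7 L ÷ 1000 = 2.245 g
sodium thiosulfate pentahydrate: 9.38 mmol/L × 248.2 g/mol × 0.7 L ÷ 1000 = 1.630 g
L-cysteine hydrochloride monohydrate: 2.41 mmol/L × 175.6 mg/mmol × 0.7 L = 296.237 mg
malt extract: 9.51 g/L × 0.7 L = 6.657 g
sodium chloride: 22.1 g/L × 0.7 L = 15.470 g

Tricine 2.245 g; sodium thiosulfate pentahydrate 1.630 g; L-cysteine hydrochloride monohydrate 296.237 mg; malt extract 6.657 g; sodium chloride 15.470 g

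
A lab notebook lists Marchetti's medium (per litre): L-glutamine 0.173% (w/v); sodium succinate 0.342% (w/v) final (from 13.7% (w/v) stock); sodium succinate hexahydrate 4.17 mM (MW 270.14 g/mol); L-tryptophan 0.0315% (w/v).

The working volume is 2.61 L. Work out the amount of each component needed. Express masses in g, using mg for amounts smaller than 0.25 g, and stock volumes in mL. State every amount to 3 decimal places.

Working volume: 2.61 L.
L-glutamine: 0.173 g per 100 mL × 2610 mL ÷ 100 = 4.515 g
sodium succinate: C1V1 = C2V2 → 0.342% ÷ 13.7% × 2610 mL = 65.155 mL
sodium succinate hexahydrate: 4.17 mmol/L × 270.14 g/mol × 2.61 L ÷ 1000 = 2.940 g
L-tryptophan: 0.0315 g per 100 mL × 2610 mL ÷ 100 = 0.822 g

L-glutamine 4.515 g; sodium succinate 65.155 mL; sodium succinate hexahydrate 2.940 g; L-tryptophan 0.822 g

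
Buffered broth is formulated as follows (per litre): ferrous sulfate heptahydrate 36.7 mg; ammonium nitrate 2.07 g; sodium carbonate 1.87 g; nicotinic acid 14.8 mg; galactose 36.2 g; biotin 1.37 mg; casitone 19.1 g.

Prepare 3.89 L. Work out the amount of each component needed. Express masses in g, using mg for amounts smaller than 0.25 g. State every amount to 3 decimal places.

ferrous sulfate heptahydrate 142.763 mg; ammonium nitrate 8.052 g; sodium carbonate 7.274 g; nicotinic acid 57.572 mg; galactose 140.818 g; biotin 5.329 mg; casitone 74.299 g

Scale factor = 3890 mL / 1000 mL = 3.89.
ferrous sulfate heptahydrate: 36.7 mg × (3890 mL / 1000 mL) = 142.763 mg
ammonium nitrate: 2.07 g × (3890 mL / 1000 mL) = 8.052 g
sodium carbonate: 1.87 g × (3890 mL / 1000 mL) = 7.274 g
nicotinic acid: 14.8 mg × (3890 mL / 1000 mL) = 57.572 mg
galactose: 36.2 g × (3890 mL / 1000 mL) = 140.818 g
biotin: 1.37 mg × (3890 mL / 1000 mL) = 5.329 mg
casitone: 19.1 g × (3890 mL / 1000 mL) = 74.299 g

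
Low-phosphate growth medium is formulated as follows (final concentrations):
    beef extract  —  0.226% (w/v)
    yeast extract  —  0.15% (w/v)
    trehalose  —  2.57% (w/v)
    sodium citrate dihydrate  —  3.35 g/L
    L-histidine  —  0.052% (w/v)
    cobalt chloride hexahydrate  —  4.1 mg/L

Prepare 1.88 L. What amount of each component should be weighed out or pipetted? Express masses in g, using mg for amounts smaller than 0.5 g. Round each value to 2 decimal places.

Working volume: 1.88 L.
beef extract: 0.226 g per 100 mL × 1880 mL ÷ 100 = 4.25 g
yeast extract: 0.15% w/v = 1.5 g/L → 1.5 × 1.88 L = 2.82 g
trehalose: 2.57 g per 100 mL × 1880 mL ÷ 100 = 48.32 g
sodium citrate dihydrate: 3.35 g/L × 1.88 L = 6.30 g
L-histidine: 0.052 g per 100 mL × 1880 mL ÷ 100 = 0.98 g
cobalt chloride hexahydrate: 4.1 mg/L × 1.88 L = 7.71 mg

beef extract 4.25 g; yeast extract 2.82 g; trehalose 48.32 g; sodium citrate dihydrate 6.30 g; L-histidine 0.98 g; cobalt chloride hexahydrate 7.71 mg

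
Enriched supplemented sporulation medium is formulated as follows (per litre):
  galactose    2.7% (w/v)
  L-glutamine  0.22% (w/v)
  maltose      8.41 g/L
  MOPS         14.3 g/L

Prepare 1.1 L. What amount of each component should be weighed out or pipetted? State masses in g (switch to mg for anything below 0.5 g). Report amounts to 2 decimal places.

galactose 29.70 g; L-glutamine 2.42 g; maltose 9.25 g; MOPS 15.73 g

Working volume: 1.1 L.
galactose: 2.7 g per 100 mL × 1100 mL ÷ 100 = 29.70 g
L-glutamine: 0.22 g per 100 mL × 1100 mL ÷ 100 = 2.42 g
maltose: 8.41 g/L × 1.1 L = 9.25 g
MOPS: 14.3 g/L × 1.1 L = 15.73 g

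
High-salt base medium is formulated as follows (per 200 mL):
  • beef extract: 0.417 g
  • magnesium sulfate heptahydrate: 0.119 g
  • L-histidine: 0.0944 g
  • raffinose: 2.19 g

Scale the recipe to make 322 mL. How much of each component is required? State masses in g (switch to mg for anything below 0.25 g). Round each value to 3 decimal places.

beef extract 0.671 g; magnesium sulfate heptahydrate 191.590 mg; L-histidine 151.984 mg; raffinose 3.526 g

Ratio of target to recipe volume: 322 / 200 = 1.61.
beef extract: 0.417 g × (322 mL / 200 mL) = 0.671 g
magnesium sulfate heptahydrate: 0.119 g × (322 mL / 200 mL) = 0.19159 g = 191.590 mg
L-histidine: 0.0944 g × (322 mL / 200 mL) = 0.151984 g = 151.984 mg
raffinose: 2.19 g × (322 mL / 200 mL) = 3.526 g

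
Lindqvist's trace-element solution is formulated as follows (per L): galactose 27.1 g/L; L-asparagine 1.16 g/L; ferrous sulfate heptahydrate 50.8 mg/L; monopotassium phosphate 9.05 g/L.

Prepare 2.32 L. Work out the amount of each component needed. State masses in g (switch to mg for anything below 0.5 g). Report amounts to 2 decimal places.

Scale factor relative to 1 L: 2.32.
galactose: 27.1 g/L × 2.32 L = 62.87 g
L-asparagine: 1.16 g/L × 2.32 L = 2.69 g
ferrous sulfate heptahydrate: 50.8 mg/L × 2.32 L = 117.86 mg
monopotassium phosphate: 9.05 g/L × 2.32 L = 21.00 g

galactose 62.87 g; L-asparagine 2.69 g; ferrous sulfate heptahydrate 117.86 mg; monopotassium phosphate 21.00 g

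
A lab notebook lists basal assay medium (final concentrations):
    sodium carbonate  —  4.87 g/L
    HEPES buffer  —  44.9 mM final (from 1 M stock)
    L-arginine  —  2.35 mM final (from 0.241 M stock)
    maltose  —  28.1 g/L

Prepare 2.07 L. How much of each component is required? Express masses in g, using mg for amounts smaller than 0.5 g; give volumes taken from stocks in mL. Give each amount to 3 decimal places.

sodium carbonate 10.081 g; HEPES buffer 92.943 mL; L-arginine 20.185 mL; maltose 58.167 g

Working volume: 2.07 L.
sodium carbonate: 4.87 g/L × 2.07 L = 10.081 g
HEPES buffer: dilute stock: 44.9 mM × 2070 mL ÷ 1000 mM = 92.943 mL
L-arginine: C1V1 = C2V2 → 2.35 mM × 2070 mL ÷ 241 mM = 20.185 mL
maltose: 28.1 g/L × 2.07 L = 58.167 g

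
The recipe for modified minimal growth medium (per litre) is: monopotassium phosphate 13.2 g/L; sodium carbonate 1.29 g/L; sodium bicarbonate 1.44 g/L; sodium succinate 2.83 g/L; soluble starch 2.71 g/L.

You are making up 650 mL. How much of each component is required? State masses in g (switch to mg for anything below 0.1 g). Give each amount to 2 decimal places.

monopotassium phosphate 8.58 g; sodium carbonate 0.84 g; sodium bicarbonate 0.94 g; sodium succinate 1.84 g; soluble starch 1.76 g

Working volume: 650 mL = 0.65 L.
monopotassium phosphate: 13.2 g/L × 0.65 L = 8.58 g
sodium carbonate: 1.29 g/L × 0.65 L = 0.84 g
sodium bicarbonate: 1.44 g/L × 0.65 L = 0.94 g
sodium succinate: 2.83 g/L × 0.65 L = 1.84 g
soluble starch: 2.71 g/L × 0.65 L = 1.76 g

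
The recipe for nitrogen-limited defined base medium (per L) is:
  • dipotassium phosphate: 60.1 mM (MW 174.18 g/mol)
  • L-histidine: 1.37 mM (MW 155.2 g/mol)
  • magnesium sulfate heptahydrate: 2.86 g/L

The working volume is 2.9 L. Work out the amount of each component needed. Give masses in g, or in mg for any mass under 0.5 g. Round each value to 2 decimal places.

dipotassium phosphate 30.36 g; L-histidine 0.62 g; magnesium sulfate heptahydrate 8.29 g

Scale factor relative to 1 L: 2.9.
dipotassium phosphate: 60.1 mmol/L × 174.18 g/mol × 2.9 L ÷ 1000 = 30.36 g
L-histidine: 1.37 mmol/L × 155.2 g/mol × 2.9 L ÷ 1000 = 0.62 g
magnesium sulfate heptahydrate: 2.86 g/L × 2.9 L = 8.29 g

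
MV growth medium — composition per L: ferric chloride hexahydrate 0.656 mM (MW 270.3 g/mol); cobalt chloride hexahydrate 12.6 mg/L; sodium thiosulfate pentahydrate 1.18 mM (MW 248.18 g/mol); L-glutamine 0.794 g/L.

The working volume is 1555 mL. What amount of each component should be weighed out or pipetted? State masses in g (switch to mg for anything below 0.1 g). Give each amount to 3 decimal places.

Target volume = 1555 mL = 1.555 L.
ferric chloride hexahydrate: 0.656 mmol/L × 270.3 g/mol × 1.555 L ÷ 1000 = 0.276 g
cobalt chloride hexahydrate: 12.6 mg/L × 1.555 L = 19.593 mg
sodium thiosulfate pentahydrate: 1.18 mmol/L × 248.18 g/mol × 1.555 L ÷ 1000 = 0.455 g
L-glutamine: 0.794 g/L × 1.555 L = 1.235 g

ferric chloride hexahydrate 0.276 g; cobalt chloride hexahydrate 19.593 mg; sodium thiosulfate pentahydrate 0.455 g; L-glutamine 1.235 g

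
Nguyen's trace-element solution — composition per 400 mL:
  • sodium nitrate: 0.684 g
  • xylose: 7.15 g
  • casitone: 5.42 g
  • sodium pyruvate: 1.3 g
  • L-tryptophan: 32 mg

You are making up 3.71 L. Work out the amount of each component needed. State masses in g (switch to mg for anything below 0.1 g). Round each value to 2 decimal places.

sodium nitrate 6.34 g; xylose 66.32 g; casitone 50.27 g; sodium pyruvate 12.06 g; L-tryptophan 0.30 g

Scale factor = 3710 mL / 400 mL = 9.275.
sodium nitrate: 0.684 g × (3710 mL / 400 mL) = 6.34 g
xylose: 7.15 g × (3710 mL / 400 mL) = 66.32 g
casitone: 5.42 g × (3710 mL / 400 mL) = 50.27 g
sodium pyruvate: 1.3 g × (3710 mL / 400 mL) = 12.06 g
L-tryptophan: 32 mg × (3710 mL / 400 mL) = 296.8 mg = 0.30 g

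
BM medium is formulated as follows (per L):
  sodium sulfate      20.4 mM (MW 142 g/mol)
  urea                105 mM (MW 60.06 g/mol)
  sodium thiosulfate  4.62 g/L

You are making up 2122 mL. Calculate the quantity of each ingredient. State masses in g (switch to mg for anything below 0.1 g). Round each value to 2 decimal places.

Target volume = 2122 mL = 2.122 L.
sodium sulfate: 20.4 mmol/L × 142 g/mol × 2.122 L ÷ 1000 = 6.15 g
urea: 105 mmol/L × 60.06 g/mol × 2.122 L ÷ 1000 = 13.38 g
sodium thiosulfate: 4.62 g/L × 2.122 L = 9.80 g

sodium sulfate 6.15 g; urea 13.38 g; sodium thiosulfate 9.80 g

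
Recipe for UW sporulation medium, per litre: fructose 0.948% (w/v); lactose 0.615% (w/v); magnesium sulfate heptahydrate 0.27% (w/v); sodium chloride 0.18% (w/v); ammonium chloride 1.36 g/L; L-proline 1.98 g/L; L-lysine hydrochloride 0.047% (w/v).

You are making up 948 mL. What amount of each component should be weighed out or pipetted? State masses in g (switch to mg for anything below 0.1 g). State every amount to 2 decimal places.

Scale factor relative to 1 L: 0.948.
fructose: 0.948 g per 100 mL × 948 mL ÷ 100 = 8.99 g
lactose: 0.615 g per 100 mL × 948 mL ÷ 100 = 5.83 g
magnesium sulfate heptahydrate: 0.27 g per 100 mL × 948 mL ÷ 100 = 2.56 g
sodium chloride: 0.18% w/v = 1.8 g/L → 1.8 × 0.948 L = 1.71 g
ammonium chloride: 1.36 g/L × 0.948 L = 1.29 g
L-proline: 1.98 g/L × 0.948 L = 1.88 g
L-lysine hydrochloride: 0.047% w/v = 0.47 g/L → 0.47 × 0.948 L = 0.45 g

fructose 8.99 g; lactose 5.83 g; magnesium sulfate heptahydrate 2.56 g; sodium chloride 1.71 g; ammonium chloride 1.29 g; L-proline 1.88 g; L-lysine hydrochloride 0.45 g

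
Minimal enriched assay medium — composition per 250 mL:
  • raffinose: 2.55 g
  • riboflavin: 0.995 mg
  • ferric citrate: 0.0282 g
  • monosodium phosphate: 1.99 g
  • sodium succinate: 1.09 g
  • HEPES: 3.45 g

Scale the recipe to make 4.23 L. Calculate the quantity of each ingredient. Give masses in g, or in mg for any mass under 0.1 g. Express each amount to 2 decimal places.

Ratio of target to recipe volume: 4230 / 250 = 16.92.
raffinose: 2.55 g × (4230 mL / 250 mL) = 43.15 g
riboflavin: 0.995 mg × (4230 mL / 250 mL) = 16.84 mg
ferric citrate: 0.0282 g × (4230 mL / 250 mL) = 0.48 g
monosodium phosphate: 1.99 g × (4230 mL / 250 mL) = 33.67 g
sodium succinate: 1.09 g × (4230 mL / 250 mL) = 18.44 g
HEPES: 3.45 g × (4230 mL / 250 mL) = 58.37 g

raffinose 43.15 g; riboflavin 16.84 mg; ferric citrate 0.48 g; monosodium phosphate 33.67 g; sodium succinate 18.44 g; HEPES 58.37 g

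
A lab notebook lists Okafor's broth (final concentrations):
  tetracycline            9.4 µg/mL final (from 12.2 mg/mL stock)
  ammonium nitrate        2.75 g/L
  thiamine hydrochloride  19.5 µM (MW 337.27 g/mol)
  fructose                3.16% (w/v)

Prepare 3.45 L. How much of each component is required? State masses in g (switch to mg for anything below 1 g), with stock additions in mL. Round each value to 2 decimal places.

Working volume: 3.45 L.
tetracycline: V = C2·V2/C1 = 9.4 µg/mL × 3450 mL ÷ 12200 µg/mL = 2.66 mL
ammonium nitrate: 2.75 g/L × 3.45 L = 9.49 g
thiamine hydrochloride: 19.5 µmol/L × 337.27 g/mol × 3.45 L ÷ 1000 = 22.69 mg
fructose: 3.16% w/v = 31.6 g/L → 31.6 × 3.45 L = 109.02 g

tetracycline 2.66 mL; ammonium nitrate 9.49 g; thiamine hydrochloride 22.69 mg; fructose 109.02 g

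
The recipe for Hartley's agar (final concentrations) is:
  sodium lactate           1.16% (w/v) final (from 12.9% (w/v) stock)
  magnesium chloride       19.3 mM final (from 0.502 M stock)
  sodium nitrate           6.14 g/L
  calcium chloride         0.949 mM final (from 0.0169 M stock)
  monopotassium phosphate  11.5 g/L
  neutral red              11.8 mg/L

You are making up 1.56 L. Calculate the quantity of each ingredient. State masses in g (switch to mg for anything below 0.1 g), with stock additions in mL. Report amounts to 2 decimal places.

sodium lactate 140.28 mL; magnesium chloride 59.98 mL; sodium nitrate 9.58 g; calcium chloride 87.60 mL; monopotassium phosphate 17.94 g; neutral red 18.41 mg

Working volume: 1.56 L.
sodium lactate: dilute stock: 1.16% ÷ 12.9% × 1560 mL = 140.28 mL
magnesium chloride: C1V1 = C2V2 → 19.3 mM × 1560 mL ÷ 502 mM = 59.98 mL
sodium nitrate: 6.14 g/L × 1.56 L = 9.58 g
calcium chloride: dilute stock: 0.949 mM × 1560 mL ÷ 16.9 mM = 87.60 mL
monopotassium phosphate: 11.5 g/L × 1.56 L = 17.94 g
neutral red: 11.8 mg/L × 1.56 L = 18.41 mg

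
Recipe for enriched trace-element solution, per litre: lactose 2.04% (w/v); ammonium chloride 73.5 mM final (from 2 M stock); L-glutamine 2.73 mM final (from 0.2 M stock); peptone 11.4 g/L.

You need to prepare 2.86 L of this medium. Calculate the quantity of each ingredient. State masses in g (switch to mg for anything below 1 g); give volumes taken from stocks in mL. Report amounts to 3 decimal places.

lactose 58.344 g; ammonium chloride 105.105 mL; L-glutamine 39.039 mL; peptone 32.604 g

Working volume: 2.86 L.
lactose: 2.04 g per 100 mL × 2860 mL ÷ 100 = 58.344 g
ammonium chloride: C1V1 = C2V2 → 73.5 mM × 2860 mL ÷ 2000 mM = 105.105 mL
L-glutamine: C1V1 = C2V2 → 2.73 mM × 2860 mL ÷ 200 mM = 39.039 mL
peptone: 11.4 g/L × 2.86 L = 32.604 g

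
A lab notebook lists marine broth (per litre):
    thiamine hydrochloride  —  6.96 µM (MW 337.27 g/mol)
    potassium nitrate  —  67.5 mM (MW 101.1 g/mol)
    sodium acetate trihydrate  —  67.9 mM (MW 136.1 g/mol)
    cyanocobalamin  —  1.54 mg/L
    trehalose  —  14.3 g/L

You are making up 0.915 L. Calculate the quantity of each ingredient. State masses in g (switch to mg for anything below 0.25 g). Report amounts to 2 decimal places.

thiamine hydrochloride 2.15 mg; potassium nitrate 6.24 g; sodium acetate trihydrate 8.46 g; cyanocobalamin 1.41 mg; trehalose 13.08 g

Scale factor relative to 1 L: 0.915.
thiamine hydrochloride: 6.96 µmol/L × 337.27 g/mol × 0.915 L ÷ 1000 = 2.15 mg
potassium nitrate: 67.5 mmol/L × 101.1 g/mol × 0.915 L ÷ 1000 = 6.24 g
sodium acetate trihydrate: 67.9 mmol/L × 136.1 g/mol × 0.915 L ÷ 1000 = 8.46 g
cyanocobalamin: 1.54 mg/L × 0.915 L = 1.41 mg
trehalose: 14.3 g/L × 0.915 L = 13.08 g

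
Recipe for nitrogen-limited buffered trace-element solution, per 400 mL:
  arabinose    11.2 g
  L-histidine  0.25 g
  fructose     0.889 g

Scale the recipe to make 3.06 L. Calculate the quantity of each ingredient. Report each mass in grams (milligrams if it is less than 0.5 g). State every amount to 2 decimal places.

arabinose 85.68 g; L-histidine 1.91 g; fructose 6.80 g

Ratio of target to recipe volume: 3060 / 400 = 7.65.
arabinose: 11.2 g × (3060 mL / 400 mL) = 85.68 g
L-histidine: 0.25 g × (3060 mL / 400 mL) = 1.91 g
fructose: 0.889 g × (3060 mL / 400 mL) = 6.80 g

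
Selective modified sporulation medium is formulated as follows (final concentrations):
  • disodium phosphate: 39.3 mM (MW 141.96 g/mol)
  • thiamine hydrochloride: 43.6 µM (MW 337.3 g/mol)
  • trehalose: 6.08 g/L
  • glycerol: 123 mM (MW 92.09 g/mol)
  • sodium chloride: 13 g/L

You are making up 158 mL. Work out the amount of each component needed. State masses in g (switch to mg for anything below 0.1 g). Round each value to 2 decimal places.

disodium phosphate 0.88 g; thiamine hydrochloride 2.32 mg; trehalose 0.96 g; glycerol 1.79 g; sodium chloride 2.05 g

Working volume: 158 mL = 0.158 L.
disodium phosphate: 39.3 mmol/L × 141.96 g/mol × 0.158 L ÷ 1000 = 0.88 g
thiamine hydrochloride: 43.6 µmol/L × 337.3 g/mol × 0.158 L ÷ 1000 = 2.32 mg
trehalose: 6.08 g/L × 0.158 L = 0.96 g
glycerol: 123 mmol/L × 92.09 g/mol × 0.158 L ÷ 1000 = 1.79 g
sodium chloride: 13 g/L × 0.158 L = 2.05 g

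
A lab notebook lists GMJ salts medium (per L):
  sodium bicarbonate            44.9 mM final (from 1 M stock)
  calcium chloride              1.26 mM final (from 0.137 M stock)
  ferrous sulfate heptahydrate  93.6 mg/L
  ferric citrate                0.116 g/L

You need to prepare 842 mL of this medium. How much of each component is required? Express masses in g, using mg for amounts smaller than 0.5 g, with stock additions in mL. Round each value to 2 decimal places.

sodium bicarbonate 37.81 mL; calcium chloride 7.74 mL; ferrous sulfate heptahydrate 78.81 mg; ferric citrate 97.67 mg

Scale factor relative to 1 L: 0.842.
sodium bicarbonate: V = C2·V2/C1 = 44.9 mM × 842 mL ÷ 1000 mM = 37.81 mL
calcium chloride: C1V1 = C2V2 → 1.26 mM × 842 mL ÷ 137 mM = 7.74 mL
ferrous sulfate heptahydrate: 93.6 mg/L × 0.842 L = 78.81 mg
ferric citrate: 0.116 g/L × 0.842 L = 0.097672 g = 97.67 mg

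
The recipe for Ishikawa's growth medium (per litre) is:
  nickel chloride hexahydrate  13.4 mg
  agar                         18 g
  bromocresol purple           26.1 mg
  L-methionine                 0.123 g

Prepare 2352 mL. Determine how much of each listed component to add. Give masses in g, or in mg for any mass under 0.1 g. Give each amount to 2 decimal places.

nickel chloride hexahydrate 31.52 mg; agar 42.34 g; bromocresol purple 61.39 mg; L-methionine 0.29 g

Ratio of target to recipe volume: 2352 / 1000 = 2.352.
nickel chloride hexahydrate: 13.4 mg × (2352 mL / 1000 mL) = 31.52 mg
agar: 18 g × (2352 mL / 1000 mL) = 42.34 g
bromocresol purple: 26.1 mg × (2352 mL / 1000 mL) = 61.39 mg
L-methionine: 0.123 g × (2352 mL / 1000 mL) = 0.29 g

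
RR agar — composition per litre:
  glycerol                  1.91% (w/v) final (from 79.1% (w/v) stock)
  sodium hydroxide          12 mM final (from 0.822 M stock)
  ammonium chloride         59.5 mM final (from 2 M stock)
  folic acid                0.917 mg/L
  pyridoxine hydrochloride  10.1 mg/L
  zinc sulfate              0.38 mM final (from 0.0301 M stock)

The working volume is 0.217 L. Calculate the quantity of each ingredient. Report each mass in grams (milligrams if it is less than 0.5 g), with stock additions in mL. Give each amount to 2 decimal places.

glycerol 5.24 mL; sodium hydroxide 3.17 mL; ammonium chloride 6.46 mL; folic acid 0.20 mg; pyridoxine hydrochloride 2.19 mg; zinc sulfate 2.74 mL

Working volume: 0.217 L.
glycerol: dilute stock: 1.91% ÷ 79.1% × 217 mL = 5.24 mL
sodium hydroxide: C1V1 = C2V2 → 12 mM × 217 mL ÷ 822 mM = 3.17 mL
ammonium chloride: dilute stock: 59.5 mM × 217 mL ÷ 2000 mM = 6.46 mL
folic acid: 0.917 mg/L × 0.217 L = 0.20 mg
pyridoxine hydrochloride: 10.1 mg/L × 0.217 L = 2.19 mg
zinc sulfate: V = C2·V2/C1 = 0.38 mM × 217 mL ÷ 30.1 mM = 2.74 mL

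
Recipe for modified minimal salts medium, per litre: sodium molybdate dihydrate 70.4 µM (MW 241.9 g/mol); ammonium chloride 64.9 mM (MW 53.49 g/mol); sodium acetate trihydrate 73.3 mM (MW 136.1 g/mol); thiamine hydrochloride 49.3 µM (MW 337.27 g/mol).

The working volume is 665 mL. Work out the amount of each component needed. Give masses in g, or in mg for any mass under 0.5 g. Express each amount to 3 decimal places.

sodium molybdate dihydrate 11.325 mg; ammonium chloride 2.309 g; sodium acetate trihydrate 6.634 g; thiamine hydrochloride 11.057 mg

Scale factor relative to 1 L: 0.665.
sodium molybdate dihydrate: 70.4 µmol/L × 241.9 g/mol × 0.665 L ÷ 1000 = 11.325 mg
ammonium chloride: 64.9 mmol/L × 53.49 g/mol × 0.665 L ÷ 1000 = 2.309 g
sodium acetate trihydrate: 73.3 mmol/L × 136.1 g/mol × 0.665 L ÷ 1000 = 6.634 g
thiamine hydrochloride: 49.3 µmol/L × 337.27 g/mol × 0.665 L ÷ 1000 = 11.057 mg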